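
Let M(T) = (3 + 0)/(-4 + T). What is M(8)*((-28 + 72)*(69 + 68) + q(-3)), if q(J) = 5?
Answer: 18099/4 ≈ 4524.8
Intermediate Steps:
M(T) = 3/(-4 + T)
M(8)*((-28 + 72)*(69 + 68) + q(-3)) = (3/(-4 + 8))*((-28 + 72)*(69 + 68) + 5) = (3/4)*(44*137 + 5) = (3*(¼))*(6028 + 5) = (¾)*6033 = 18099/4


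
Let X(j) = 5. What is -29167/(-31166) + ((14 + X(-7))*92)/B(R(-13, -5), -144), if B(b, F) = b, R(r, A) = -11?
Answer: -54157331/342826 ≈ -157.97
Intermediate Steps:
-29167/(-31166) + ((14 + X(-7))*92)/B(R(-13, -5), -144) = -29167/(-31166) + ((14 + 5)*92)/(-11) = -29167*(-1/31166) + (19*92)*(-1/11) = 29167/31166 + 1748*(-1/11) = 29167/31166 - 1748/11 = -54157331/342826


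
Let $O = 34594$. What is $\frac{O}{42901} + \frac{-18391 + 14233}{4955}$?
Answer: $- \frac{6969088}{212574455} \approx -0.032784$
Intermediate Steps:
$\frac{O}{42901} + \frac{-18391 + 14233}{4955} = \frac{34594}{42901} + \frac{-18391 + 14233}{4955} = 34594 \cdot \frac{1}{42901} - \frac{4158}{4955} = \frac{34594}{42901} - \frac{4158}{4955} = - \frac{6969088}{212574455}$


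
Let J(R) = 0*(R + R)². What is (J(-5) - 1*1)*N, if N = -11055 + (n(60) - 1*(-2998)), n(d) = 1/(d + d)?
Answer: 966839/120 ≈ 8057.0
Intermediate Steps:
n(d) = 1/(2*d)
J(R) = 0 (J(R) = 0*(2*R)² = 0*(4*R²) = 0)
N = -966839/120 (N = -11055 + ((½)/60 - 1*(-2998)) = -11055 + ((½)*(1/60) + 2998) = -11055 + (1/120 + 2998) = -11055 + 359761/120 = -966839/120 ≈ -8057.0)
(J(-5) - 1*1)*N = (0 - 1*1)*(-966839/120) = (0 - 1)*(-966839/120) = -1*(-966839/120) = 966839/120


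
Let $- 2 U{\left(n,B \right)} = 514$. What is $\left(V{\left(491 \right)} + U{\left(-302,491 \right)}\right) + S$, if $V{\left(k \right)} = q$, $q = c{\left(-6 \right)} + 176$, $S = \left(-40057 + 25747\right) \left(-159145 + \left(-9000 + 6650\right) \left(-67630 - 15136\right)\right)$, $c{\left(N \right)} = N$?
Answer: $-2781019066137$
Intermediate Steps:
$U{\left(n,B \right)} = -257$ ($U{\left(n,B \right)} = \left(- \frac{1}{2}\right) 514 = -257$)
$S = -2781019066050$ ($S = - 14310 \left(-159145 - -194500100\right) = - 14310 \left(-159145 + 194500100\right) = \left(-14310\right) 194340955 = -2781019066050$)
$q = 170$ ($q = -6 + 176 = 170$)
$V{\left(k \right)} = 170$
$\left(V{\left(491 \right)} + U{\left(-302,491 \right)}\right) + S = \left(170 - 257\right) - 2781019066050 = -87 - 2781019066050 = -2781019066137$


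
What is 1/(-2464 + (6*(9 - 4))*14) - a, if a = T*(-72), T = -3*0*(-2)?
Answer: -1/2044 ≈ -0.00048924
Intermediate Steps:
T = 0 (T = 0*(-2) = 0)
a = 0 (a = 0*(-72) = 0)
1/(-2464 + (6*(9 - 4))*14) - a = 1/(-2464 + (6*(9 - 4))*14) - 1*0 = 1/(-2464 + (6*5)*14) + 0 = 1/(-2464 + 30*14) + 0 = 1/(-2464 + 420) + 0 = 1/(-2044) + 0 = -1/2044 + 0 = -1/2044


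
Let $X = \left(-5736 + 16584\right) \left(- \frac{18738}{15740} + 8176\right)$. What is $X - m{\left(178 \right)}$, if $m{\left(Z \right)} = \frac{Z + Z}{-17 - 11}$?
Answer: $\frac{2442700144183}{27545} \approx 8.868 \cdot 10^{7}$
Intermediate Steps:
$X = \frac{348957113424}{3935}$ ($X = 10848 \left(\left(-18738\right) \frac{1}{15740} + 8176\right) = 10848 \left(- \frac{9369}{7870} + 8176\right) = 10848 \cdot \frac{64335751}{7870} = \frac{348957113424}{3935} \approx 8.868 \cdot 10^{7}$)
$m{\left(Z \right)} = - \frac{Z}{14}$ ($m{\left(Z \right)} = \frac{2 Z}{-28} = 2 Z \left(- \frac{1}{28}\right) = - \frac{Z}{14}$)
$X - m{\left(178 \right)} = \frac{348957113424}{3935} - \left(- \frac{1}{14}\right) 178 = \frac{348957113424}{3935} - - \frac{89}{7} = \frac{348957113424}{3935} + \frac{89}{7} = \frac{2442700144183}{27545}$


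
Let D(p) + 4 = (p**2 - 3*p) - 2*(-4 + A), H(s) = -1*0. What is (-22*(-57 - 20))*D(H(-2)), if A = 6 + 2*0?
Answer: -13552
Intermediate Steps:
A = 6 (A = 6 + 0 = 6)
H(s) = 0
D(p) = -8 + p**2 - 3*p (D(p) = -4 + ((p**2 - 3*p) - 2*(-4 + 6)) = -4 + ((p**2 - 3*p) - 2*2) = -4 + ((p**2 - 3*p) - 4) = -4 + (-4 + p**2 - 3*p) = -8 + p**2 - 3*p)
(-22*(-57 - 20))*D(H(-2)) = (-22*(-57 - 20))*(-8 + 0**2 - 3*0) = (-22*(-77))*(-8 + 0 + 0) = 1694*(-8) = -13552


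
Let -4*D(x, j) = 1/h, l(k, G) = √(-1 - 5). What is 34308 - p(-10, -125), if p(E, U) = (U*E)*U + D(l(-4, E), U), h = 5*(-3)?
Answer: 11433479/60 ≈ 1.9056e+5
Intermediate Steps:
h = -15
l(k, G) = I*√6 (l(k, G) = √(-6) = I*√6)
D(x, j) = 1/60 (D(x, j) = -¼/(-15) = -¼*(-1/15) = 1/60)
p(E, U) = 1/60 + E*U² (p(E, U) = (U*E)*U + 1/60 = (E*U)*U + 1/60 = E*U² + 1/60 = 1/60 + E*U²)
34308 - p(-10, -125) = 34308 - (1/60 - 10*(-125)²) = 34308 - (1/60 - 10*15625) = 34308 - (1/60 - 156250) = 34308 - 1*(-9374999/60) = 34308 + 9374999/60 = 11433479/60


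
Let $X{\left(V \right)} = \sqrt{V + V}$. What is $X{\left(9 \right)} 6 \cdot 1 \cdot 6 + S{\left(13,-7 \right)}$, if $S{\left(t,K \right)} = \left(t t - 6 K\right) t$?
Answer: $2743 + 108 \sqrt{2} \approx 2895.7$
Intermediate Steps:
$X{\left(V \right)} = \sqrt{2} \sqrt{V}$ ($X{\left(V \right)} = \sqrt{2 V} = \sqrt{2} \sqrt{V}$)
$S{\left(t,K \right)} = t \left(t^{2} - 6 K\right)$ ($S{\left(t,K \right)} = \left(t^{2} - 6 K\right) t = t \left(t^{2} - 6 K\right)$)
$X{\left(9 \right)} 6 \cdot 1 \cdot 6 + S{\left(13,-7 \right)} = \sqrt{2} \sqrt{9} \cdot 6 \cdot 1 \cdot 6 + 13 \left(13^{2} - -42\right) = \sqrt{2} \cdot 3 \cdot 6 \cdot 6 + 13 \left(169 + 42\right) = 3 \sqrt{2} \cdot 36 + 13 \cdot 211 = 108 \sqrt{2} + 2743 = 2743 + 108 \sqrt{2}$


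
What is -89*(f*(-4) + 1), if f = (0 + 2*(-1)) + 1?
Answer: -445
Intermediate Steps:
f = -1 (f = (0 - 2) + 1 = -2 + 1 = -1)
-89*(f*(-4) + 1) = -89*(-1*(-4) + 1) = -89*(4 + 1) = -89*5 = -445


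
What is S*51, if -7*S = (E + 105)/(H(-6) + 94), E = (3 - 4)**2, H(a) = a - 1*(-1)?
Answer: -5406/623 ≈ -8.6774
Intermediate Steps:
H(a) = 1 + a (H(a) = a + 1 = 1 + a)
E = 1 (E = (-1)**2 = 1)
S = -106/623 (S = -(1 + 105)/(7*((1 - 6) + 94)) = -106/(7*(-5 + 94)) = -106/(7*89) = -1/7*106/89 = -106/623 ≈ -0.17014)
S*51 = -106/623*51 = -5406/623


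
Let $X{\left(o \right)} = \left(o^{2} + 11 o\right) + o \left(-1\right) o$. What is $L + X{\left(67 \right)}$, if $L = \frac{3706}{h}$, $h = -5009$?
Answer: $\frac{3687927}{5009} \approx 736.26$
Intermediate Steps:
$X{\left(o \right)} = 11 o$ ($X{\left(o \right)} = \left(o^{2} + 11 o\right) + - o o = \left(o^{2} + 11 o\right) - o^{2} = 11 o$)
$L = - \frac{3706}{5009}$ ($L = \frac{3706}{-5009} = 3706 \left(- \frac{1}{5009}\right) = - \frac{3706}{5009} \approx -0.73987$)
$L + X{\left(67 \right)} = - \frac{3706}{5009} + 11 \cdot 67 = - \frac{3706}{5009} + 737 = \frac{3687927}{5009}$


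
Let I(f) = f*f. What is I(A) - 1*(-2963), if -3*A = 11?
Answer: 26788/9 ≈ 2976.4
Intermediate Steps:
A = -11/3 (A = -⅓*11 = -11/3 ≈ -3.6667)
I(f) = f²
I(A) - 1*(-2963) = (-11/3)² - 1*(-2963) = 121/9 + 2963 = 26788/9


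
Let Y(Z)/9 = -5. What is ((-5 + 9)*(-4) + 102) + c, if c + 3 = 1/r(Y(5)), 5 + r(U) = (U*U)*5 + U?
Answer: 836226/10075 ≈ 83.000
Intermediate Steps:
Y(Z) = -45 (Y(Z) = 9*(-5) = -45)
r(U) = -5 + U + 5*U² (r(U) = -5 + ((U*U)*5 + U) = -5 + (U²*5 + U) = -5 + (5*U² + U) = -5 + (U + 5*U²) = -5 + U + 5*U²)
c = -30224/10075 (c = -3 + 1/(-5 - 45 + 5*(-45)²) = -3 + 1/(-5 - 45 + 5*2025) = -3 + 1/(-5 - 45 + 10125) = -3 + 1/10075 = -30224/10075 ≈ -2.9999)
((-5 + 9)*(-4) + 102) + c = ((-5 + 9)*(-4) + 102) - 30224/10075 = (4*(-4) + 102) - 30224/10075 = (-16 + 102) - 30224/10075 = 86 - 30224/10075 = 836226/10075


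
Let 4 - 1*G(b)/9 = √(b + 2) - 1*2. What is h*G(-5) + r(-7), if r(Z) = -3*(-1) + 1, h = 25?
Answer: 1354 - 225*I*√3 ≈ 1354.0 - 389.71*I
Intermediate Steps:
r(Z) = 4 (r(Z) = 3 + 1 = 4)
G(b) = 54 - 9*√(2 + b) (G(b) = 36 - 9*(√(b + 2) - 1*2) = 36 - 9*(√(2 + b) - 2) = 36 - 9*(-2 + √(2 + b)) = 36 + (18 - 9*√(2 + b)) = 54 - 9*√(2 + b))
h*G(-5) + r(-7) = 25*(54 - 9*√(2 - 5)) + 4 = 25*(54 - 9*I*√3) + 4 = (1350 - 225*I*√3) + 4 = 1354 - 225*I*√3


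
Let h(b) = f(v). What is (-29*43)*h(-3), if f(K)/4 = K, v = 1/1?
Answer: -4988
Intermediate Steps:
v = 1
f(K) = 4*K
h(b) = 4 (h(b) = 4*1 = 4)
(-29*43)*h(-3) = -29*43*4 = -1247*4 = -4988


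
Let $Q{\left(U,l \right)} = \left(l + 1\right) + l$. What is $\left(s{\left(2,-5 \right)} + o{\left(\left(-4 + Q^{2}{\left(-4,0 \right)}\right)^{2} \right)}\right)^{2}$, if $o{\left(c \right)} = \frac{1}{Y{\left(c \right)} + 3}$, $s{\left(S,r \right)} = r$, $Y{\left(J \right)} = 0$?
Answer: $\frac{196}{9} \approx 21.778$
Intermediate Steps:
$Q{\left(U,l \right)} = 1 + 2 l$ ($Q{\left(U,l \right)} = \left(1 + l\right) + l = 1 + 2 l$)
$o{\left(c \right)} = \frac{1}{3}$ ($o{\left(c \right)} = \frac{1}{0 + 3} = \frac{1}{3}$)
$\left(s{\left(2,-5 \right)} + o{\left(\left(-4 + Q^{2}{\left(-4,0 \right)}\right)^{2} \right)}\right)^{2} = \left(-5 + \frac{1}{3}\right)^{2} = \left(- \frac{14}{3}\right)^{2} = \frac{196}{9}$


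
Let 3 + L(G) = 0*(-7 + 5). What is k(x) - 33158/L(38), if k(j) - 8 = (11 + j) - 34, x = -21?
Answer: 33050/3 ≈ 11017.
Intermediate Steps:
k(j) = -15 + j (k(j) = 8 + ((11 + j) - 34) = 8 + (-23 + j) = -15 + j)
L(G) = -3 (L(G) = -3 + 0*(-7 + 5) = -3 + 0*(-2) = -3 + 0 = -3)
k(x) - 33158/L(38) = (-15 - 21) - 33158/(-3) = -36 - 33158*(-1)/3 = -36 - 1*(-33158/3) = -36 + 33158/3 = 33050/3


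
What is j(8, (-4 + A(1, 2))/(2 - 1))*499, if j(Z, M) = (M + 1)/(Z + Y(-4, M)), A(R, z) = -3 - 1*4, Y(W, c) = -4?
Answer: -2495/2 ≈ -1247.5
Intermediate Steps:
A(R, z) = -7 (A(R, z) = -3 - 4 = -7)
j(Z, M) = (1 + M)/(-4 + Z) (j(Z, M) = (M + 1)/(Z - 4) = (1 + M)/(-4 + Z))
j(8, (-4 + A(1, 2))/(2 - 1))*499 = ((1 + (-4 - 7)/(2 - 1))/(-4 + 8))*499 = ((1 - 11/1)/4)*499 = ((1 - 11*1)/4)*499 = ((1 - 11)/4)*499 = ((1/4)*(-10))*499 = -5/2*499 = -2495/2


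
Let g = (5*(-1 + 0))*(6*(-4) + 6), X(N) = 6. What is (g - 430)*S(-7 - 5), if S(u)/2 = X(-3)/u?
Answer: 340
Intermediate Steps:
S(u) = 12/u (S(u) = 2*(6/u) = 12/u)
g = 90 (g = (5*(-1))*(-24 + 6) = -5*(-18) = 90)
(g - 430)*S(-7 - 5) = (90 - 430)*(12/(-7 - 5)) = -4080/(-12) = -4080*(-1)/12 = -340*(-1) = 340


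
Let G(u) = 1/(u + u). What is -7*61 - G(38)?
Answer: -32453/76 ≈ -427.01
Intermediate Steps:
G(u) = 1/(2*u)
-7*61 - G(38) = -7*61 - 1/(2*38) = -427 - 1/(2*38) = -427 - 1*1/76 = -427 - 1/76 = -32453/76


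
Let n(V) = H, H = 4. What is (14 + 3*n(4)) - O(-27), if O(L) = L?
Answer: 53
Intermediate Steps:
n(V) = 4
(14 + 3*n(4)) - O(-27) = (14 + 3*4) - 1*(-27) = (14 + 12) + 27 = 26 + 27 = 53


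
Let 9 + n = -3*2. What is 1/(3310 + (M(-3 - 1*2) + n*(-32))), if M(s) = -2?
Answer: 1/3788 ≈ 0.00026399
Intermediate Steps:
n = -15 (n = -9 - 3*2 = -9 - 6 = -15)
1/(3310 + (M(-3 - 1*2) + n*(-32))) = 1/(3310 + (-2 - 15*(-32))) = 1/(3310 + (-2 + 480)) = 1/(3310 + 478) = 1/3788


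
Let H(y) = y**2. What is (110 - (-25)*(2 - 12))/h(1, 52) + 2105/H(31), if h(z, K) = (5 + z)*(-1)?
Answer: 73585/2883 ≈ 25.524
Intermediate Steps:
h(z, K) = -5 - z
(110 - (-25)*(2 - 12))/h(1, 52) + 2105/H(31) = (110 - (-25)*(2 - 12))/(-5 - 1*1) + 2105/(31**2) = (110 - (-25)*(-10))/(-5 - 1) + 2105/961 = (110 - 1*250)/(-6) + 2105*(1/961) = (110 - 250)*(-1/6) + 2105/961 = -140*(-1/6) + 2105/961 = 70/3 + 2105/961 = 73585/2883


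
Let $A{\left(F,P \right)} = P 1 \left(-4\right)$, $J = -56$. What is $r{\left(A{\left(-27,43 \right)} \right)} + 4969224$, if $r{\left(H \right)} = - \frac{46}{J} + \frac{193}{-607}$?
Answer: $\frac{84456939661}{16996} \approx 4.9692 \cdot 10^{6}$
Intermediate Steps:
$A{\left(F,P \right)} = - 4 P$ ($A{\left(F,P \right)} = P \left(-4\right) = - 4 P$)
$r{\left(H \right)} = \frac{8557}{16996}$ ($r{\left(H \right)} = - \frac{46}{-56} + \frac{193}{-607} = \left(-46\right) \left(- \frac{1}{56}\right) + 193 \left(- \frac{1}{607}\right) = \frac{23}{28} - \frac{193}{607} = \frac{8557}{16996}$)
$r{\left(A{\left(-27,43 \right)} \right)} + 4969224 = \frac{8557}{16996} + 4969224 = \frac{84456939661}{16996}$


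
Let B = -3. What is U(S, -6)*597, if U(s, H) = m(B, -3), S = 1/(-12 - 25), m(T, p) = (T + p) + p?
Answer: -5373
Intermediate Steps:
m(T, p) = T + 2*p
S = -1/37 (S = 1/(-37) = -1/37 ≈ -0.027027)
U(s, H) = -9 (U(s, H) = -3 + 2*(-3) = -3 - 6 = -9)
U(S, -6)*597 = -9*597 = -5373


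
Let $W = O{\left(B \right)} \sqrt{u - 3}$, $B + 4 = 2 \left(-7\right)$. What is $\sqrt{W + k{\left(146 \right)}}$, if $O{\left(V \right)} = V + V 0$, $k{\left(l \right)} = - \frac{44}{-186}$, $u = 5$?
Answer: $\frac{\sqrt{2046 - 155682 \sqrt{2}}}{93} \approx 5.0219 i$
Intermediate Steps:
$B = -18$ ($B = -4 + 2 \left(-7\right) = -4 - 14 = -18$)
$k{\left(l \right)} = \frac{22}{93}$ ($k{\left(l \right)} = \left(-44\right) \left(- \frac{1}{186}\right) = \frac{22}{93}$)
$O{\left(V \right)} = V$ ($O{\left(V \right)} = V + 0 = V$)
$W = - 18 \sqrt{2}$ ($W = - 18 \sqrt{5 - 3} = - 18 \sqrt{2} \approx -25.456$)
$\sqrt{W + k{\left(146 \right)}} = \sqrt{- 18 \sqrt{2} + \frac{22}{93}} = \sqrt{\frac{22}{93} - 18 \sqrt{2}}$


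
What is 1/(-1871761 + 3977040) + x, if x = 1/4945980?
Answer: 7051259/10412667828420 ≈ 6.7718e-7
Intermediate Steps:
x = 1/4945980 ≈ 2.0218e-7
1/(-1871761 + 3977040) + x = 1/(-1871761 + 3977040) + 1/4945980 = 1/2105279 + 1/4945980 = 7051259/10412667828420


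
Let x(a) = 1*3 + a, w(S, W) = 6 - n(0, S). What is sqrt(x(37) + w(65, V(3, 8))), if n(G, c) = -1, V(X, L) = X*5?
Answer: sqrt(47) ≈ 6.8557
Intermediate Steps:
V(X, L) = 5*X
w(S, W) = 7 (w(S, W) = 6 - 1*(-1) = 6 + 1 = 7)
x(a) = 3 + a
sqrt(x(37) + w(65, V(3, 8))) = sqrt((3 + 37) + 7) = sqrt(40 + 7) = sqrt(47)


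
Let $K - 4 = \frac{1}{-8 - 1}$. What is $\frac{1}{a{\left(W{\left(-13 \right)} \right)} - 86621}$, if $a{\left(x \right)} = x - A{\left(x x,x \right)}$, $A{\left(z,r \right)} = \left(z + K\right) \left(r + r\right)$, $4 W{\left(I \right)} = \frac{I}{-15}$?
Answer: $- \frac{36000}{3118409599} \approx -1.1544 \cdot 10^{-5}$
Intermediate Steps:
$W{\left(I \right)} = - \frac{I}{60}$ ($W{\left(I \right)} = \frac{I \frac{1}{-15}}{4} = \frac{I \left(- \frac{1}{15}\right)}{4} = \frac{\left(- \frac{1}{15}\right) I}{4} = - \frac{I}{60}$)
$K = \frac{35}{9}$ ($K = 4 + \frac{1}{-8 - 1} = 4 + \frac{1}{-9} = 4 - \frac{1}{9} = \frac{35}{9} \approx 3.8889$)
$A{\left(z,r \right)} = 2 r \left(\frac{35}{9} + z\right)$ ($A{\left(z,r \right)} = \left(z + \frac{35}{9}\right) \left(r + r\right) = \left(\frac{35}{9} + z\right) 2 r = 2 r \left(\frac{35}{9} + z\right)$)
$a{\left(x \right)} = x - \frac{2 x \left(35 + 9 x^{2}\right)}{9}$ ($a{\left(x \right)} = x - \frac{2 x \left(35 + 9 x x\right)}{9} = x - \frac{2 x \left(35 + 9 x^{2}\right)}{9}$)
$\frac{1}{a{\left(W{\left(-13 \right)} \right)} - 86621} = \frac{1}{\frac{\left(- \frac{1}{60}\right) \left(-13\right) \left(-61 - 18 \left(\left(- \frac{1}{60}\right) \left(-13\right)\right)^{2}\right)}{9} - 86621} = \frac{1}{\frac{1}{9} \cdot \frac{13}{60} \left(-61 - 18 \left(\frac{13}{60}\right)^{2}\right) - 86621} = \frac{1}{\frac{1}{9} \cdot \frac{13}{60} \left(-61 - \frac{169}{200}\right) - 86621} = \frac{1}{\frac{1}{9} \cdot \frac{13}{60} \left(- \frac{12369}{200}\right) - 86621} = \frac{1}{- \frac{53599}{36000} - 86621} = \frac{1}{- \frac{3118409599}{36000}} = - \frac{36000}{3118409599}$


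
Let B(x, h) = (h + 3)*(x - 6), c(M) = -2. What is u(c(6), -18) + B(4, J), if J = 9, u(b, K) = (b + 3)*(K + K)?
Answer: -60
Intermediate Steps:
u(b, K) = 2*K*(3 + b) (u(b, K) = (3 + b)*(2*K) = 2*K*(3 + b))
B(x, h) = (-6 + x)*(3 + h) (B(x, h) = (3 + h)*(-6 + x) = (-6 + x)*(3 + h))
u(c(6), -18) + B(4, J) = 2*(-18)*(3 - 2) + (-18 - 6*9 + 3*4 + 9*4) = 2*(-18)*1 + (-18 - 54 + 12 + 36) = -36 - 24 = -60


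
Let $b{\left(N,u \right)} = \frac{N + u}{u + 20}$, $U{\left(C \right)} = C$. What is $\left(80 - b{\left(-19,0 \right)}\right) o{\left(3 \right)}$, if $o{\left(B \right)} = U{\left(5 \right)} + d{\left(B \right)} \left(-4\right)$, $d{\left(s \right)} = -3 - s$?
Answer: $\frac{46951}{20} \approx 2347.6$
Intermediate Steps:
$b{\left(N,u \right)} = \frac{N + u}{20 + u}$
$o{\left(B \right)} = 17 + 4 B$ ($o{\left(B \right)} = 5 + \left(-3 - B\right) \left(-4\right) = 5 + \left(12 + 4 B\right) = 17 + 4 B$)
$\left(80 - b{\left(-19,0 \right)}\right) o{\left(3 \right)} = \left(80 - \frac{-19 + 0}{20 + 0}\right) \left(17 + 4 \cdot 3\right) = \left(80 - \frac{1}{20} \left(-19\right)\right) \left(17 + 12\right) = \left(80 - \frac{1}{20} \left(-19\right)\right) 29 = \left(80 - - \frac{19}{20}\right) 29 = \left(80 + \frac{19}{20}\right) 29 = \frac{1619}{20} \cdot 29 = \frac{46951}{20}$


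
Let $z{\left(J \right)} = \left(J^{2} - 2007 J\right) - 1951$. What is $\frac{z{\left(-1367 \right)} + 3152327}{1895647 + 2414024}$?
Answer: $\frac{7762634}{4309671} \approx 1.8012$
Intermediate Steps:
$z{\left(J \right)} = -1951 + J^{2} - 2007 J$
$\frac{z{\left(-1367 \right)} + 3152327}{1895647 + 2414024} = \frac{\left(-1951 + \left(-1367\right)^{2} - -2743569\right) + 3152327}{1895647 + 2414024} = \frac{\left(-1951 + 1868689 + 2743569\right) + 3152327}{4309671} = \left(4610307 + 3152327\right) \frac{1}{4309671} = 7762634 \cdot \frac{1}{4309671} = \frac{7762634}{4309671}$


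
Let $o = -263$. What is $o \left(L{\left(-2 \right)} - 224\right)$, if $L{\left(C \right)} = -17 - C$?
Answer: $62857$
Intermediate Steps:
$o \left(L{\left(-2 \right)} - 224\right) = - 263 \left(\left(-17 - -2\right) - 224\right) = - 263 \left(\left(-17 + 2\right) - 224\right) = - 263 \left(-15 - 224\right) = \left(-263\right) \left(-239\right) = 62857$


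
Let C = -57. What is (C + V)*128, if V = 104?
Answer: 6016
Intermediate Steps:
(C + V)*128 = (-57 + 104)*128 = 47*128 = 6016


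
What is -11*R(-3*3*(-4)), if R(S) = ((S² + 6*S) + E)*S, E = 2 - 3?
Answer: -598356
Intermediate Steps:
E = -1
R(S) = S*(-1 + S² + 6*S) (R(S) = ((S² + 6*S) - 1)*S = (-1 + S² + 6*S)*S = S*(-1 + S² + 6*S))
-11*R(-3*3*(-4)) = -11*-3*3*(-4)*(-1 + (-3*3*(-4))² + 6*(-3*3*(-4))) = -11*(-9*(-4))*(-1 + (-9*(-4))² + 6*(-9*(-4))) = -396*(-1 + 36² + 6*36) = -396*(-1 + 1296 + 216) = -396*1511 = -11*54396 = -598356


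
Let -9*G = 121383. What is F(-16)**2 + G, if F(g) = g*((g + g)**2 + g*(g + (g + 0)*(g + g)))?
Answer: 12230576977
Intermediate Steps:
G = -13487 (G = -1/9*121383 = -13487)
F(g) = g*(4*g**2 + g*(g + 2*g**2)) (F(g) = g*((2*g)**2 + g*(g + g*(2*g))) = g*(4*g**2 + g*(g + 2*g**2)))
F(-16)**2 + G = ((-16)**3*(5 + 2*(-16)))**2 - 13487 = (-4096*(5 - 32))**2 - 13487 = (-4096*(-27))**2 - 13487 = 110592**2 - 13487 = 12230590464 - 13487 = 12230576977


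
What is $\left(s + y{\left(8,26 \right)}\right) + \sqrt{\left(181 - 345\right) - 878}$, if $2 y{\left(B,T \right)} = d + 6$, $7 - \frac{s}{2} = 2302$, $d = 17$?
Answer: $- \frac{9157}{2} + i \sqrt{1042} \approx -4578.5 + 32.28 i$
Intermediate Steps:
$s = -4590$ ($s = 14 - 4604 = -4590$)
$y{\left(B,T \right)} = \frac{23}{2}$ ($y{\left(B,T \right)} = \frac{17 + 6}{2} = \frac{1}{2} \cdot 23 = \frac{23}{2}$)
$\left(s + y{\left(8,26 \right)}\right) + \sqrt{\left(181 - 345\right) - 878} = \left(-4590 + \frac{23}{2}\right) + \sqrt{\left(181 - 345\right) - 878} = - \frac{9157}{2} + \sqrt{-164 - 878} = - \frac{9157}{2} + \sqrt{-1042} = - \frac{9157}{2} + i \sqrt{1042}$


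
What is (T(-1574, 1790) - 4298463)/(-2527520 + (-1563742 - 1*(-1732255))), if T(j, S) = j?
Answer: 614291/337001 ≈ 1.8228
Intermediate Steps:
(T(-1574, 1790) - 4298463)/(-2527520 + (-1563742 - 1*(-1732255))) = (-1574 - 4298463)/(-2527520 + (-1563742 - 1*(-1732255))) = -4300037/(-2527520 + (-1563742 + 1732255)) = -4300037/(-2527520 + 168513) = -4300037/(-2359007) = -4300037*(-1/2359007) = 614291/337001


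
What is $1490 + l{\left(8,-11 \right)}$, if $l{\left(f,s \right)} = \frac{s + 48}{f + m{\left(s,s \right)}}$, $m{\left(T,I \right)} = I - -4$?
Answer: $1527$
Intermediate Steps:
$m{\left(T,I \right)} = 4 + I$ ($m{\left(T,I \right)} = I + 4 = 4 + I$)
$l{\left(f,s \right)} = \frac{48 + s}{4 + f + s}$ ($l{\left(f,s \right)} = \frac{s + 48}{f + \left(4 + s\right)} = \frac{48 + s}{4 + f + s}$)
$1490 + l{\left(8,-11 \right)} = 1490 + \frac{48 - 11}{4 + 8 - 11} = 1490 + 1^{-1} \cdot 37 = 1490 + 1 \cdot 37 = 1490 + 37 = 1527$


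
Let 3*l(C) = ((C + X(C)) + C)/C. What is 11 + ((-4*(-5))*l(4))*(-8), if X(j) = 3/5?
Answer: -311/3 ≈ -103.67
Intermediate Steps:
X(j) = ⅗ (X(j) = 3*(⅕) = ⅗)
l(C) = (⅗ + 2*C)/(3*C) (l(C) = (((C + ⅗) + C)/C)/3 = (((⅗ + C) + C)/C)/3 = ((⅗ + 2*C)/C)/3 = (⅗ + 2*C)/(3*C))
11 + ((-4*(-5))*l(4))*(-8) = 11 + ((-4*(-5))*((1/15)*(3 + 10*4)/4))*(-8) = 11 + (20*((1/15)*(¼)*(3 + 40)))*(-8) = 11 + (20*((1/15)*(¼)*43))*(-8) = 11 + (20*(43/60))*(-8) = 11 + (43/3)*(-8) = 11 - 344/3 = -311/3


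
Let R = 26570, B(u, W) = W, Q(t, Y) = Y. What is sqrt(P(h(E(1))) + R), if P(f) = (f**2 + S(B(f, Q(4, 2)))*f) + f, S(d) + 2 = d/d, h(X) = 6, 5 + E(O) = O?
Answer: sqrt(26606) ≈ 163.11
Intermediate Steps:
E(O) = -5 + O
S(d) = -1 (S(d) = -2 + d/d = -2 + 1 = -1)
P(f) = f**2 (P(f) = (f**2 - f) + f = f**2)
sqrt(P(h(E(1))) + R) = sqrt(6**2 + 26570) = sqrt(36 + 26570) = sqrt(26606)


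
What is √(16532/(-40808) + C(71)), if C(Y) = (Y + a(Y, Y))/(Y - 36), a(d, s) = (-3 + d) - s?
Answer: 741*√357070/357070 ≈ 1.2401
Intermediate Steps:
a(d, s) = -3 + d - s
C(Y) = (-3 + Y)/(-36 + Y) (C(Y) = (Y + (-3 + Y - Y))/(Y - 36) = (Y - 3)/(-36 + Y) = (-3 + Y)/(-36 + Y))
√(16532/(-40808) + C(71)) = √(16532/(-40808) + (-3 + 71)/(-36 + 71)) = √(16532*(-1/40808) + 68/35) = √(-4133/10202 + (1/35)*68) = √(-4133/10202 + 68/35) = √(549081/357070) = 741*√357070/357070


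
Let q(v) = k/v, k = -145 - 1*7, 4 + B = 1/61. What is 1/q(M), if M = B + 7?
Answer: -23/1159 ≈ -0.019845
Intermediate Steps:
B = -243/61 (B = -4 + 1/61 = -243/61 ≈ -3.9836)
k = -152 (k = -145 - 7 = -152)
M = 184/61 (M = -243/61 + 7 = 184/61 ≈ 3.0164)
q(v) = -152/v
1/q(M) = 1/(-152/184/61) = 1/(-152*61/184) = 1/(-1159/23) = -23/1159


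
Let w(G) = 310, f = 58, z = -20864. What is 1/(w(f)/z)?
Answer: -10432/155 ≈ -67.303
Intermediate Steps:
1/(w(f)/z) = 1/(310/(-20864)) = 1/(310*(-1/20864)) = 1/(-155/10432) = -10432/155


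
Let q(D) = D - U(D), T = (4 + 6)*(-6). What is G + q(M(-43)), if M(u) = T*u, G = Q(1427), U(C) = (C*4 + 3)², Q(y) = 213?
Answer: -106561536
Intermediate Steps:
T = -60 (T = 10*(-6) = -60)
U(C) = (3 + 4*C)² (U(C) = (4*C + 3)² = (3 + 4*C)²)
G = 213
M(u) = -60*u
q(D) = D - (3 + 4*D)²
G + q(M(-43)) = 213 + (-60*(-43) - (3 + 4*(-60*(-43)))²) = 213 + (2580 - (3 + 4*2580)²) = 213 + (2580 - (3 + 10320)²) = 213 + (2580 - 1*10323²) = 213 + (2580 - 1*106564329) = 213 + (2580 - 106564329) = 213 - 106561749 = -106561536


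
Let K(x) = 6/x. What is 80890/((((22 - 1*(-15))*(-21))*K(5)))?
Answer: -202225/2331 ≈ -86.755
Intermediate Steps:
80890/((((22 - 1*(-15))*(-21))*K(5))) = 80890/((((22 - 1*(-15))*(-21))*(6/5))) = 80890/((((22 + 15)*(-21))*(6*(⅕)))) = 80890/(((37*(-21))*(6/5))) = 80890/((-777*6/5)) = 80890/(-4662/5) = 80890*(-5/4662) = -202225/2331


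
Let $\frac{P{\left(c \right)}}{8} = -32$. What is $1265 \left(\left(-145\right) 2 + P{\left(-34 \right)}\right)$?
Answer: $-690690$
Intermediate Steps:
$P{\left(c \right)} = -256$ ($P{\left(c \right)} = 8 \left(-32\right) = -256$)
$1265 \left(\left(-145\right) 2 + P{\left(-34 \right)}\right) = 1265 \left(\left(-145\right) 2 - 256\right) = 1265 \left(-290 - 256\right) = 1265 \left(-546\right) = -690690$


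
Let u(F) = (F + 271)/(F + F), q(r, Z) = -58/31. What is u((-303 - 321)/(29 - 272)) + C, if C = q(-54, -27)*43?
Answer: -350575/12896 ≈ -27.185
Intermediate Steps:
q(r, Z) = -58/31 (q(r, Z) = -58*1/31 = -58/31)
u(F) = (271 + F)/(2*F) (u(F) = (271 + F)/((2*F)) = (271 + F)*(1/(2*F)) = (271 + F)/(2*F))
C = -2494/31 (C = -58/31*43 = -2494/31 ≈ -80.452)
u((-303 - 321)/(29 - 272)) + C = (271 + (-303 - 321)/(29 - 272))/(2*(((-303 - 321)/(29 - 272)))) - 2494/31 = (271 - 624/(-243))/(2*((-624/(-243)))) - 2494/31 = (271 - 624*(-1/243))/(2*((-624*(-1/243)))) - 2494/31 = (271 + 208/81)/(2*(208/81)) - 2494/31 = (½)*(81/208)*(22159/81) - 2494/31 = 22159/416 - 2494/31 = -350575/12896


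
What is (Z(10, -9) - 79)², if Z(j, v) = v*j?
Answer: 28561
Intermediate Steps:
Z(j, v) = j*v
(Z(10, -9) - 79)² = (10*(-9) - 79)² = (-90 - 79)² = (-169)² = 28561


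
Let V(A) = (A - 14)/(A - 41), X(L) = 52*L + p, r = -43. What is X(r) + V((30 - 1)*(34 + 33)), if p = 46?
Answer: -1387817/634 ≈ -2189.0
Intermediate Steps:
X(L) = 46 + 52*L (X(L) = 52*L + 46 = 46 + 52*L)
V(A) = (-14 + A)/(-41 + A)
X(r) + V((30 - 1)*(34 + 33)) = (46 + 52*(-43)) + (-14 + (30 - 1)*(34 + 33))/(-41 + (30 - 1)*(34 + 33)) = (46 - 2236) + (-14 + 29*67)/(-41 + 29*67) = -2190 + (-14 + 1943)/(-41 + 1943) = -2190 + 1929/1902 = -2190 + (1/1902)*1929 = -2190 + 643/634 = -1387817/634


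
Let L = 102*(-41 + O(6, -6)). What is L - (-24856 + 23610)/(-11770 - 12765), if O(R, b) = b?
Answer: -16803148/3505 ≈ -4794.0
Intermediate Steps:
L = -4794 (L = 102*(-41 - 6) = 102*(-47) = -4794)
L - (-24856 + 23610)/(-11770 - 12765) = -4794 - (-24856 + 23610)/(-11770 - 12765) = -4794 - (-1246)/(-24535) = -4794 - (-1246)*(-1)/24535 = -4794 - 1*178/3505 = -4794 - 178/3505 = -16803148/3505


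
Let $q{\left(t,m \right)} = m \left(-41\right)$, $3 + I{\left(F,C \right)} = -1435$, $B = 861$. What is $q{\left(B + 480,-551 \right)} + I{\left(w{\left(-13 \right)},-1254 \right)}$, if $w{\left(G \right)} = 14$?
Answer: $21153$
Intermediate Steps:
$I{\left(F,C \right)} = -1438$ ($I{\left(F,C \right)} = -3 - 1435 = -1438$)
$q{\left(t,m \right)} = - 41 m$
$q{\left(B + 480,-551 \right)} + I{\left(w{\left(-13 \right)},-1254 \right)} = \left(-41\right) \left(-551\right) - 1438 = 22591 - 1438 = 21153$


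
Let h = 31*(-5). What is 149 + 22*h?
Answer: -3261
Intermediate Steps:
h = -155
149 + 22*h = 149 + 22*(-155) = 149 - 3410 = -3261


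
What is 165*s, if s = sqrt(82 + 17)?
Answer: 495*sqrt(11) ≈ 1641.7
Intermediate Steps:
s = 3*sqrt(11) (s = sqrt(99) = 3*sqrt(11) ≈ 9.9499)
165*s = 165*(3*sqrt(11)) = 495*sqrt(11)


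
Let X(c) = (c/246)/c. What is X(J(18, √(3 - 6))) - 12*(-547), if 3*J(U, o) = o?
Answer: 1614745/246 ≈ 6564.0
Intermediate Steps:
J(U, o) = o/3
X(c) = 1/246 (X(c) = (c*(1/246))/c = (c/246)/c = 1/246)
X(J(18, √(3 - 6))) - 12*(-547) = 1/246 - 12*(-547) = 1/246 - 1*(-6564) = 1/246 + 6564 = 1614745/246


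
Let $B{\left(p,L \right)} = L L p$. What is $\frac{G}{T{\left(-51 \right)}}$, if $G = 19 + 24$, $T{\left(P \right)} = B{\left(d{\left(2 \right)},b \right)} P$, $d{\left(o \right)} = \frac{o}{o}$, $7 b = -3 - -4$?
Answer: $- \frac{2107}{51} \approx -41.314$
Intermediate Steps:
$b = \frac{1}{7}$ ($b = \frac{-3 - -4}{7} = \frac{-3 + 4}{7} = \frac{1}{7} \cdot 1 = \frac{1}{7} \approx 0.14286$)
$d{\left(o \right)} = 1$
$B{\left(p,L \right)} = p L^{2}$ ($B{\left(p,L \right)} = L^{2} p = p L^{2}$)
$T{\left(P \right)} = \frac{P}{49}$ ($T{\left(P \right)} = 1 \left(\frac{1}{7}\right)^{2} P = 1 \cdot \frac{1}{49} P = \frac{P}{49}$)
$G = 43$
$\frac{G}{T{\left(-51 \right)}} = \frac{1}{\frac{1}{49} \left(-51\right)} 43 = \frac{1}{- \frac{51}{49}} \cdot 43 = \left(- \frac{49}{51}\right) 43 = - \frac{2107}{51}$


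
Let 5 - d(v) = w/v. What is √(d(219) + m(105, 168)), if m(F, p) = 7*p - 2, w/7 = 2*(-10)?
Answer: √56576679/219 ≈ 34.346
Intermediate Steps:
w = -140 (w = 7*(2*(-10)) = 7*(-20) = -140)
d(v) = 5 + 140/v (d(v) = 5 - (-140)/v = 5 + 140/v)
m(F, p) = -2 + 7*p
√(d(219) + m(105, 168)) = √((5 + 140/219) + (-2 + 7*168)) = √((5 + 140*(1/219)) + (-2 + 1176)) = √((5 + 140/219) + 1174) = √(1235/219 + 1174) = √(258341/219) = √56576679/219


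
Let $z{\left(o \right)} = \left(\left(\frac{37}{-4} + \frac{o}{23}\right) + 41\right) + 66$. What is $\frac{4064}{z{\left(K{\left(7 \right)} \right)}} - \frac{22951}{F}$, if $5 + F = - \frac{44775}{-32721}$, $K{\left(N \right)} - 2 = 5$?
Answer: $\frac{2273005574377}{357321810} \approx 6361.2$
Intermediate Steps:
$K{\left(N \right)} = 7$ ($K{\left(N \right)} = 2 + 5 = 7$)
$z{\left(o \right)} = \frac{391}{4} + \frac{o}{23}$ ($z{\left(o \right)} = \left(\left(37 \left(- \frac{1}{4}\right) + o \frac{1}{23}\right) + 41\right) + 66 = \left(\left(- \frac{37}{4} + \frac{o}{23}\right) + 41\right) + 66 = \left(\frac{127}{4} + \frac{o}{23}\right) + 66 = \frac{391}{4} + \frac{o}{23}$)
$F = - \frac{39610}{10907}$ ($F = -5 - \frac{44775}{-32721} = -5 - - \frac{14925}{10907} = -5 + \frac{14925}{10907} = - \frac{39610}{10907} \approx -3.6316$)
$\frac{4064}{z{\left(K{\left(7 \right)} \right)}} - \frac{22951}{F} = \frac{4064}{\frac{391}{4} + \frac{1}{23} \cdot 7} - \frac{22951}{- \frac{39610}{10907}} = \frac{4064}{\frac{391}{4} + \frac{7}{23}} - - \frac{250326557}{39610} = \frac{4064}{\frac{9021}{92}} + \frac{250326557}{39610} = 4064 \cdot \frac{92}{9021} + \frac{250326557}{39610} = \frac{373888}{9021} + \frac{250326557}{39610} = \frac{2273005574377}{357321810}$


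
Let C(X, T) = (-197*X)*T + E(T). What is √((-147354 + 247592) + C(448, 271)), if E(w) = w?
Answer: I*√23816867 ≈ 4880.3*I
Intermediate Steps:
C(X, T) = T - 197*T*X (C(X, T) = (-197*X)*T + T = -197*T*X + T = T - 197*T*X)
√((-147354 + 247592) + C(448, 271)) = √((-147354 + 247592) + 271*(1 - 197*448)) = √(100238 + 271*(1 - 88256)) = √(100238 + 271*(-88255)) = √(100238 - 23917105) = √(-23816867) = I*√23816867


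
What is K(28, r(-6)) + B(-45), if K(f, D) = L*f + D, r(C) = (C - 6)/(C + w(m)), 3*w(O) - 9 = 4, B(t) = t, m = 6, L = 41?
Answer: 5551/5 ≈ 1110.2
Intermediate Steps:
w(O) = 13/3 (w(O) = 3 + (1/3)*4 = 3 + 4/3 = 13/3)
r(C) = (-6 + C)/(13/3 + C) (r(C) = (C - 6)/(C + 13/3) = (-6 + C)/(13/3 + C))
K(f, D) = D + 41*f (K(f, D) = 41*f + D = D + 41*f)
K(28, r(-6)) + B(-45) = (3*(-6 - 6)/(13 + 3*(-6)) + 41*28) - 45 = (3*(-12)/(13 - 18) + 1148) - 45 = (3*(-12)/(-5) + 1148) - 45 = (3*(-1/5)*(-12) + 1148) - 45 = (36/5 + 1148) - 45 = 5776/5 - 45 = 5551/5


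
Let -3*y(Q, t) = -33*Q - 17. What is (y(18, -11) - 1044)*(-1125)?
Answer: 945375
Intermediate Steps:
y(Q, t) = 17/3 + 11*Q (y(Q, t) = -(-33*Q - 17)/3 = -(-17 - 33*Q)/3 = 17/3 + 11*Q)
(y(18, -11) - 1044)*(-1125) = ((17/3 + 11*18) - 1044)*(-1125) = ((17/3 + 198) - 1044)*(-1125) = (611/3 - 1044)*(-1125) = -2521/3*(-1125) = 945375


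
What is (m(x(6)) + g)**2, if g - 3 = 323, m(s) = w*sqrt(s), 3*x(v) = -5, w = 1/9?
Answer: (8802 + I*sqrt(15))**2/729 ≈ 1.0628e+5 + 93.525*I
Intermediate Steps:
w = 1/9 ≈ 0.11111
x(v) = -5/3 (x(v) = (1/3)*(-5) = -5/3)
m(s) = sqrt(s)/9
g = 326 (g = 3 + 323 = 326)
(m(x(6)) + g)**2 = (sqrt(-5/3)/9 + 326)**2 = ((I*sqrt(15)/3)/9 + 326)**2 = (I*sqrt(15)/27 + 326)**2 = (326 + I*sqrt(15)/27)**2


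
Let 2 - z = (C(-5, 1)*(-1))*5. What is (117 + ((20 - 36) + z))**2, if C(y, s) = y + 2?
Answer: 7744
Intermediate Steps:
C(y, s) = 2 + y
z = -13 (z = 2 - (2 - 5)*(-1)*5 = 2 - (-3*(-1))*5 = 2 - 3*5 = 2 - 1*15 = 2 - 15 = -13)
(117 + ((20 - 36) + z))**2 = (117 + ((20 - 36) - 13))**2 = (117 + (-16 - 13))**2 = (117 - 29)**2 = 88**2 = 7744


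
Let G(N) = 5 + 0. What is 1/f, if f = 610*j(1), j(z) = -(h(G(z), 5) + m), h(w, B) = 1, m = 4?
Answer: -1/3050 ≈ -0.00032787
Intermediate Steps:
G(N) = 5
j(z) = -5 (j(z) = -(1 + 4) = -1*5 = -5)
f = -3050 (f = 610*(-5) = -3050)
1/f = 1/(-3050) = -1/3050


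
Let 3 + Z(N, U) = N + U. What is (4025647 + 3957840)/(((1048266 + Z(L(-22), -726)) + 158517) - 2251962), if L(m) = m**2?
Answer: -7983487/1045424 ≈ -7.6366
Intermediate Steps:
Z(N, U) = -3 + N + U (Z(N, U) = -3 + (N + U) = -3 + N + U)
(4025647 + 3957840)/(((1048266 + Z(L(-22), -726)) + 158517) - 2251962) = (4025647 + 3957840)/(((1048266 + (-3 + (-22)**2 - 726)) + 158517) - 2251962) = 7983487/(((1048266 + (-3 + 484 - 726)) + 158517) - 2251962) = 7983487/(((1048266 - 245) + 158517) - 2251962) = 7983487/((1048021 + 158517) - 2251962) = 7983487/(1206538 - 2251962) = 7983487/(-1045424) = 7983487*(-1/1045424) = -7983487/1045424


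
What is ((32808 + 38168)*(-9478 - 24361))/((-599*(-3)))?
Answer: -2401756864/1797 ≈ -1.3365e+6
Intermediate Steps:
((32808 + 38168)*(-9478 - 24361))/((-599*(-3))) = (70976*(-33839))/1797 = -2401756864*1/1797 = -2401756864/1797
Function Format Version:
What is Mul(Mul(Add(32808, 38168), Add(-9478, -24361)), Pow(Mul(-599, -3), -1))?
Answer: Rational(-2401756864, 1797) ≈ -1.3365e+6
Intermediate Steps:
Mul(Mul(Add(32808, 38168), Add(-9478, -24361)), Pow(Mul(-599, -3), -1)) = Mul(Mul(70976, -33839), Pow(1797, -1)) = Mul(-2401756864, Rational(1, 1797)) = Rational(-2401756864, 1797)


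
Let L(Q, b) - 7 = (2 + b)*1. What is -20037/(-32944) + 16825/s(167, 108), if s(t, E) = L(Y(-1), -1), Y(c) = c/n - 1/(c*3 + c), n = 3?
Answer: 69305387/32944 ≈ 2103.7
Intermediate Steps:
Y(c) = -1/(4*c) + c/3 (Y(c) = c/3 - 1/(c*3 + c) = c*(⅓) - 1/(3*c + c) = c/3 - 1/(4*c) = -1/(4*c) + c/3)
L(Q, b) = 9 + b (L(Q, b) = 7 + (2 + b)*1 = 7 + (2 + b) = 9 + b)
s(t, E) = 8 (s(t, E) = 9 - 1 = 8)
-20037/(-32944) + 16825/s(167, 108) = -20037/(-32944) + 16825/8 = -20037*(-1/32944) + 16825*(⅛) = 20037/32944 + 16825/8 = 69305387/32944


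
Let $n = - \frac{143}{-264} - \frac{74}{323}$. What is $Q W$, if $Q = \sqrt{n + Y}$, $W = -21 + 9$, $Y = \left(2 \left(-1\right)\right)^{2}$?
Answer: $- \frac{\sqrt{64789278}}{323} \approx -24.92$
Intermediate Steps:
$n = \frac{2423}{7752}$ ($n = \left(-143\right) \left(- \frac{1}{264}\right) - \frac{74}{323} = \frac{13}{24} - \frac{74}{323} = \frac{2423}{7752} \approx 0.31256$)
$Y = 4$ ($Y = \left(-2\right)^{2} = 4$)
$W = -12$
$Q = \frac{\sqrt{64789278}}{3876}$ ($Q = \sqrt{\frac{2423}{7752} + 4} = \sqrt{\frac{33431}{7752}} = \frac{\sqrt{64789278}}{3876} \approx 2.0767$)
$Q W = \frac{\sqrt{64789278}}{3876} \left(-12\right) = - \frac{\sqrt{64789278}}{323}$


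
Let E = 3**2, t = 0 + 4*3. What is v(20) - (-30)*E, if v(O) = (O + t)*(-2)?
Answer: 206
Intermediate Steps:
t = 12 (t = 0 + 12 = 12)
E = 9
v(O) = -24 - 2*O (v(O) = (O + 12)*(-2) = (12 + O)*(-2) = -24 - 2*O)
v(20) - (-30)*E = (-24 - 2*20) - (-30)*9 = (-24 - 40) - 1*(-270) = -64 + 270 = 206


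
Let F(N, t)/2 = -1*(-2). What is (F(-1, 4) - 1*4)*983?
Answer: 0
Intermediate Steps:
F(N, t) = 4 (F(N, t) = 2*(-1*(-2)) = 2*2 = 4)
(F(-1, 4) - 1*4)*983 = (4 - 1*4)*983 = (4 - 4)*983 = 0*983 = 0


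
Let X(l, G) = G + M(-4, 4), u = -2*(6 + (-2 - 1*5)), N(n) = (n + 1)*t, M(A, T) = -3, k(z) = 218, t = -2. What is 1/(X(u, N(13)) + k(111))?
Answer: 1/187 ≈ 0.0053476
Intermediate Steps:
N(n) = -2 - 2*n (N(n) = (n + 1)*(-2) = (1 + n)*(-2) = -2 - 2*n)
u = 2 (u = -2*(6 + (-2 - 5)) = -2*(6 - 7) = -2*(-1) = 2)
X(l, G) = -3 + G (X(l, G) = G - 3 = -3 + G)
1/(X(u, N(13)) + k(111)) = 1/((-3 + (-2 - 2*13)) + 218) = 1/((-3 + (-2 - 26)) + 218) = 1/((-3 - 28) + 218) = 1/(-31 + 218) = 1/187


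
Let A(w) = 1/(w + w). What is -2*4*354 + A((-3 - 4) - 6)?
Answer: -73633/26 ≈ -2832.0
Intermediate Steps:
A(w) = 1/(2*w)
-2*4*354 + A((-3 - 4) - 6) = -2*4*354 + 1/(2*((-3 - 4) - 6)) = -8*354 + 1/(2*(-7 - 6)) = -2832 + (½)/(-13) = -2832 + (½)*(-1/13) = -2832 - 1/26 = -73633/26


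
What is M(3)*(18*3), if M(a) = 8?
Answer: 432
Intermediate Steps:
M(3)*(18*3) = 8*(18*3) = 8*54 = 432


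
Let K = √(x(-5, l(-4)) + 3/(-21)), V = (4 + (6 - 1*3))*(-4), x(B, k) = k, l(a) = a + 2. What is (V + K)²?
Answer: (196 - I*√105)²/49 ≈ 781.86 - 81.976*I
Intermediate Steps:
l(a) = 2 + a
V = -28 (V = (4 + (6 - 3))*(-4) = (4 + 3)*(-4) = 7*(-4) = -28)
K = I*√105/7 (K = √((2 - 4) + 3/(-21)) = √(-2 + 3*(-1/21)) = √(-2 - ⅐) = √(-15/7) = I*√105/7 ≈ 1.4639*I)
(V + K)² = (-28 + I*√105/7)²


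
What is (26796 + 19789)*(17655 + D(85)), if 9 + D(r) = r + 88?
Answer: 830098115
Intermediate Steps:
D(r) = 79 + r (D(r) = -9 + (r + 88) = -9 + (88 + r) = 79 + r)
(26796 + 19789)*(17655 + D(85)) = (26796 + 19789)*(17655 + (79 + 85)) = 46585*(17655 + 164) = 46585*17819 = 830098115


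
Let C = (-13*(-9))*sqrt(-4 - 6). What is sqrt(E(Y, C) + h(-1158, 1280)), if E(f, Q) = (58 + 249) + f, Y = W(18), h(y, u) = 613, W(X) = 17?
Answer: sqrt(937) ≈ 30.610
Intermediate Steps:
Y = 17
C = 117*I*sqrt(10) (C = 117*sqrt(-10) = 117*(I*sqrt(10)) = 117*I*sqrt(10) ≈ 369.99*I)
E(f, Q) = 307 + f
sqrt(E(Y, C) + h(-1158, 1280)) = sqrt((307 + 17) + 613) = sqrt(324 + 613) = sqrt(937)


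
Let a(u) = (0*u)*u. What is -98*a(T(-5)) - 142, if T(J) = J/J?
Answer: -142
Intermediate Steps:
T(J) = 1
a(u) = 0 (a(u) = 0*u = 0)
-98*a(T(-5)) - 142 = -98*0 - 142 = 0 - 142 = -142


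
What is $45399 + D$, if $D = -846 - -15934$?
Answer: $60487$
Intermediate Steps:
$D = 15088$ ($D = -846 + 15934 = 15088$)
$45399 + D = 45399 + 15088 = 60487$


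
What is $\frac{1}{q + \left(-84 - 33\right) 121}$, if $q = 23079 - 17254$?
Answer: $- \frac{1}{8332} \approx -0.00012002$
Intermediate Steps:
$q = 5825$
$\frac{1}{q + \left(-84 - 33\right) 121} = \frac{1}{5825 + \left(-84 - 33\right) 121} = \frac{1}{5825 - 14157} = \frac{1}{-8332} = - \frac{1}{8332}$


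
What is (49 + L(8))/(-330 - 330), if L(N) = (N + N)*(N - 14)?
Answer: 47/660 ≈ 0.071212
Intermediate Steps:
L(N) = 2*N*(-14 + N) (L(N) = (2*N)*(-14 + N) = 2*N*(-14 + N))
(49 + L(8))/(-330 - 330) = (49 + 2*8*(-14 + 8))/(-330 - 330) = (49 + 2*8*(-6))/(-660) = (49 - 96)*(-1/660) = -47*(-1/660) = 47/660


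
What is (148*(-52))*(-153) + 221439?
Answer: 1398927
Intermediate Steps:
(148*(-52))*(-153) + 221439 = -7696*(-153) + 221439 = 1177488 + 221439 = 1398927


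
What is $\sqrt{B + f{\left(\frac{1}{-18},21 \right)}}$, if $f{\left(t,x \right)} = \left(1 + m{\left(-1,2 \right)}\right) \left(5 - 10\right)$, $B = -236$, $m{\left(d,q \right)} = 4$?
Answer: $3 i \sqrt{29} \approx 16.155 i$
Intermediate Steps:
$f{\left(t,x \right)} = -25$ ($f{\left(t,x \right)} = \left(1 + 4\right) \left(5 - 10\right) = 5 \left(-5\right) = -25$)
$\sqrt{B + f{\left(\frac{1}{-18},21 \right)}} = \sqrt{-236 - 25} = \sqrt{-261} = 3 i \sqrt{29}$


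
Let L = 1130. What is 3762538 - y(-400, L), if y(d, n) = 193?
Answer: 3762345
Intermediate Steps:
3762538 - y(-400, L) = 3762538 - 1*193 = 3762538 - 193 = 3762345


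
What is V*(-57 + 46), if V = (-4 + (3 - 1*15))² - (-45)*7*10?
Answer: -37466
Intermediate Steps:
V = 3406 (V = (-4 + (3 - 15))² - (-45)*70 = (-4 - 12)² - 1*(-3150) = (-16)² + 3150 = 256 + 3150 = 3406)
V*(-57 + 46) = 3406*(-57 + 46) = 3406*(-11) = -37466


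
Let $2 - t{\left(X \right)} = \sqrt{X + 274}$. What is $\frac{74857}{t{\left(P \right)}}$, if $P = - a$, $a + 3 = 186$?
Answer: $\frac{74857}{2 - \sqrt{91}} \approx -9928.8$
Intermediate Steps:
$a = 183$ ($a = -3 + 186 = 183$)
$P = -183$ ($P = \left(-1\right) 183 = -183$)
$t{\left(X \right)} = 2 - \sqrt{274 + X}$ ($t{\left(X \right)} = 2 - \sqrt{X + 274} = 2 - \sqrt{274 + X}$)
$\frac{74857}{t{\left(P \right)}} = \frac{74857}{2 - \sqrt{274 - 183}} = \frac{74857}{2 - \sqrt{91}}$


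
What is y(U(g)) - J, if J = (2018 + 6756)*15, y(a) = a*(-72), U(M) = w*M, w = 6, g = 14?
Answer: -137658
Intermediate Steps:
U(M) = 6*M
y(a) = -72*a
J = 131610 (J = 8774*15 = 131610)
y(U(g)) - J = -432*14 - 1*131610 = -72*84 - 131610 = -6048 - 131610 = -137658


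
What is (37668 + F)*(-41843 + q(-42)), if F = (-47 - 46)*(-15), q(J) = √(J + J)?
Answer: -1634513109 + 78126*I*√21 ≈ -1.6345e+9 + 3.5802e+5*I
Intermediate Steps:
q(J) = √2*√J (q(J) = √(2*J) = √2*√J)
F = 1395 (F = -93*(-15) = 1395)
(37668 + F)*(-41843 + q(-42)) = (37668 + 1395)*(-41843 + √2*√(-42)) = 39063*(-41843 + √2*(I*√42)) = 39063*(-41843 + 2*I*√21) = -1634513109 + 78126*I*√21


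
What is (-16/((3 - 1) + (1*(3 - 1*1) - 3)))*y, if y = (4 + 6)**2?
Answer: -1600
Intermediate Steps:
y = 100 (y = 10**2 = 100)
(-16/((3 - 1) + (1*(3 - 1*1) - 3)))*y = -16/((3 - 1) + (1*(3 - 1*1) - 3))*100 = -16/(2 + (1*(3 - 1) - 3))*100 = -16/(2 + (1*2 - 3))*100 = -16/(2 + (2 - 3))*100 = -16/(2 - 1)*100 = -16/1*100 = -16*1*100 = -16*100 = -1600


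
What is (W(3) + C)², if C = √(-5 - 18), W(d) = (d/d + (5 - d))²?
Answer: (9 + I*√23)² ≈ 58.0 + 86.325*I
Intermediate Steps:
W(d) = (6 - d)² (W(d) = (1 + (5 - d))² = (6 - d)²)
C = I*√23 (C = √(-23) = I*√23 ≈ 4.7958*I)
(W(3) + C)² = ((-6 + 3)² + I*√23)² = ((-3)² + I*√23)² = (9 + I*√23)²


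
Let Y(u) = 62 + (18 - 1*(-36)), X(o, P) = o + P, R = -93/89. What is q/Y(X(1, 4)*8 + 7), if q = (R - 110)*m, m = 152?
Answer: -375554/2581 ≈ -145.51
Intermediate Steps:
R = -93/89 (R = -93*1/89 = -93/89 ≈ -1.0449)
X(o, P) = P + o
q = -1502216/89 (q = (-93/89 - 110)*152 = -9883/89*152 = -1502216/89 ≈ -16879.)
Y(u) = 116 (Y(u) = 62 + (18 + 36) = 62 + 54 = 116)
q/Y(X(1, 4)*8 + 7) = -1502216/89/116 = -1502216/89*1/116 = -375554/2581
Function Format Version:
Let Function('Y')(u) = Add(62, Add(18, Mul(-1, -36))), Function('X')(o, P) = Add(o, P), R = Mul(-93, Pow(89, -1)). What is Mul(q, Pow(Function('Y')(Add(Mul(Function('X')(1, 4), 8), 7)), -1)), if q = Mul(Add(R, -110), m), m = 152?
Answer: Rational(-375554, 2581) ≈ -145.51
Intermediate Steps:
R = Rational(-93, 89) (R = Mul(-93, Rational(1, 89)) = Rational(-93, 89) ≈ -1.0449)
Function('X')(o, P) = Add(P, o)
q = Rational(-1502216, 89) (q = Mul(Add(Rational(-93, 89), -110), 152) = Mul(Rational(-9883, 89), 152) = Rational(-1502216, 89) ≈ -16879.)
Function('Y')(u) = 116 (Function('Y')(u) = Add(62, Add(18, 36)) = Add(62, 54) = 116)
Mul(q, Pow(Function('Y')(Add(Mul(Function('X')(1, 4), 8), 7)), -1)) = Mul(Rational(-1502216, 89), Pow(116, -1)) = Mul(Rational(-1502216, 89), Rational(1, 116)) = Rational(-375554, 2581)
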